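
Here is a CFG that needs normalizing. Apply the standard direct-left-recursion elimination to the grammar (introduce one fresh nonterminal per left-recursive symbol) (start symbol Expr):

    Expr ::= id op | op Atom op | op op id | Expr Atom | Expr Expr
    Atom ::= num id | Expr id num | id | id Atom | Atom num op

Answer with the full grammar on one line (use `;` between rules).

Expr ::= id op Expr1 | op Atom op Expr1 | op op id Expr1; Atom ::= num id Atom1 | Expr id num Atom1 | id Atom1 | id Atom Atom1; Expr1 ::= Atom Expr1 | Expr Expr1 | ε; Atom1 ::= num op Atom1 | ε

Directly left-recursive nonterminals: Expr, Atom.
For Expr: α = {Atom, Expr}, β = {id op, op Atom op, op op id}. Rewrite as Expr → β Expr1 and Expr1 → α Expr1 | ε.
For Atom: α = {num op}, β = {num id, Expr id num, id, id Atom}. Rewrite as Atom → β Atom1 and Atom1 → α Atom1 | ε.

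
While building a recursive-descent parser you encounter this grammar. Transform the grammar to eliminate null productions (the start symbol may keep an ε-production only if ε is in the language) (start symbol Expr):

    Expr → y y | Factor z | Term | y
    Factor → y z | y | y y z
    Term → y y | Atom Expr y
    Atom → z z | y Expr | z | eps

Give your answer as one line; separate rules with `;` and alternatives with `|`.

Expr → y y | Factor z | Term | y; Factor → y z | y | y y z; Term → y y | Atom Expr y | Expr y; Atom → z z | y Expr | z

Nullable nonterminals: {Atom}.
ε ∉ L(G), so no ε-production is kept.
Expand every rule over subsets of its nullable positions: Term → Atom Expr y gives Atom Expr y | Expr y.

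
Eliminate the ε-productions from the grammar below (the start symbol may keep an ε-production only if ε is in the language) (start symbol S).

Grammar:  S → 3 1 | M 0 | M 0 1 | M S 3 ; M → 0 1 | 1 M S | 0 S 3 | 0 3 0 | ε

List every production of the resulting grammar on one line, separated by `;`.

The nullable symbols are {M}.
ε ∉ L(G), so no ε-production is kept.
For each production, add variants omitting each subset of nullable occurrences: S → M 0 gives M 0 | 0. S → M 0 1 gives M 0 1 | 0 1. S → M S 3 gives M S 3 | S 3. M → 1 M S gives 1 M S | 1 S.

S → 3 1 | M 0 | 0 | M 0 1 | 0 1 | M S 3 | S 3; M → 0 1 | 1 M S | 1 S | 0 S 3 | 0 3 0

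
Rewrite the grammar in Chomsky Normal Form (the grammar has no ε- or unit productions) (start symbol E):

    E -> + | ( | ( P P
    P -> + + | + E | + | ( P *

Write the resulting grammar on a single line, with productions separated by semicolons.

E -> + | ( | X1 Y1; P -> X2 X2 | X2 E | + | X1 Y2; X1 -> (; X2 -> +; X3 -> *; Y1 -> P P; Y2 -> P X3

Introduce a nonterminal for each terminal appearing in a rule of length ≥ 2: X1 → (, X2 → +, X3 → *.
Binarize each right-hand side of length ≥ 3 by chaining fresh nonterminals (Y1, Y2, …): affected rules were E → X1 P P; P → X1 P X3.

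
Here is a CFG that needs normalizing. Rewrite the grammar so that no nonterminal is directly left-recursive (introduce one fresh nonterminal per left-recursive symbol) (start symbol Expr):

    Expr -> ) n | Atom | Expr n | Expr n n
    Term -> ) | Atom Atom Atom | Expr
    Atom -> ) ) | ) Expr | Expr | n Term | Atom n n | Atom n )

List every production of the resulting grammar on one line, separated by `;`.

Expr -> ) n Expr1 | Atom Expr1; Term -> ) | Atom Atom Atom | Expr; Atom -> ) ) Atom1 | ) Expr Atom1 | Expr Atom1 | n Term Atom1; Expr1 -> n Expr1 | n n Expr1 | ε; Atom1 -> n n Atom1 | n ) Atom1 | ε

Expr, Atom are directly left-recursive.
For Expr: α = {n, n n}, β = {) n, Atom}. Rewrite as Expr → β Expr1 and Expr1 → α Expr1 | ε.
For Atom: α = {n n, n )}, β = {) ), ) Expr, Expr, n Term}. Rewrite as Atom → β Atom1 and Atom1 → α Atom1 | ε.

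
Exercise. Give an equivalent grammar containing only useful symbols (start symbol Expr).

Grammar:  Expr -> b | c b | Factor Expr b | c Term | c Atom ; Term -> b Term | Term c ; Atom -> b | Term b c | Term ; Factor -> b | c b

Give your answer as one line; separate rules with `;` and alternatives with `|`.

Generating nonterminals: {Atom, Expr, Factor}.
Reachable from Expr after that: {Atom, Expr, Factor}.
Removed useless symbols: {Term} and every production mentioning them.

Expr -> b | c b | Factor Expr b | c Atom; Atom -> b; Factor -> b | c b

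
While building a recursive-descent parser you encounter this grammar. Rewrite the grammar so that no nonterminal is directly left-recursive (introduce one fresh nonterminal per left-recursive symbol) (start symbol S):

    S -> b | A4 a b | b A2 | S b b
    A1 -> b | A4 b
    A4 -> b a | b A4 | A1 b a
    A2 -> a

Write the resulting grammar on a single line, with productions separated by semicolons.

S -> b S' | A4 a b S' | b A2 S'; A1 -> b | A4 b; A4 -> b a | b A4 | A1 b a; A2 -> a; S' -> b b S' | ε

Directly left-recursive nonterminal: S.
For S: α = {b b}, β = {b, A4 a b, b A2}. Rewrite as S → β S' and S' → α S' | ε.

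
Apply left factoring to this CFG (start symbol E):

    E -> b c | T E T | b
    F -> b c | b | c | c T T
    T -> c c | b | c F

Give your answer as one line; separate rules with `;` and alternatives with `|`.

E has alternatives sharing prefix 'b': factor to E → b E' with E' → c | ε.
F has alternatives sharing prefix 'b': factor to F → b F' with F' → c | ε.
F has alternatives sharing prefix 'c': factor to F → c F'' with F'' → ε | T T.
T has alternatives sharing prefix 'c': factor to T → c T' with T' → c | F.

E -> T E T | b E'; F -> b F' | c F''; T -> b | c T'; E' -> c | ε; F' -> c | ε; F'' -> ε | T T; T' -> c | F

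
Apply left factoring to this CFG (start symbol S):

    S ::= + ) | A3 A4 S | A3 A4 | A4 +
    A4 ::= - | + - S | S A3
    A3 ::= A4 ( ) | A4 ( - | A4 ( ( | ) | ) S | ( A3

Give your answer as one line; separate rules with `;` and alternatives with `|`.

S ::= + ) | A4 + | A3 A4 S'; A4 ::= - | + - S | S A3; A3 ::= ( A3 | A4 ( A3' | ) A3''; S' ::= S | ε; A3' ::= ) | - | (; A3'' ::= ε | S

S has alternatives sharing prefix 'A3 A4': factor to S → A3 A4 S' with S' → S | ε.
A3 has alternatives sharing prefix 'A4 (': factor to A3 → A4 ( A3' with A3' → ) | - | (.
A3 has alternatives sharing prefix ')': factor to A3 → ) A3'' with A3'' → ε | S.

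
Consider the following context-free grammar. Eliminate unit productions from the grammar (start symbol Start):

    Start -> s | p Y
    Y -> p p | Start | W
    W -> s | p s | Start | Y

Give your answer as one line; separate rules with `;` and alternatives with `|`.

Start -> s | p Y; Y -> s | p Y | p s | p p; W -> s | p Y | p p | p s

Unit pairs: W ⇒* {Start, Y}; Y ⇒* {Start, W}.
For every A with A ⇒* B via unit rules, add B's non-unit alternatives to A; then delete every rule of the form X → Y.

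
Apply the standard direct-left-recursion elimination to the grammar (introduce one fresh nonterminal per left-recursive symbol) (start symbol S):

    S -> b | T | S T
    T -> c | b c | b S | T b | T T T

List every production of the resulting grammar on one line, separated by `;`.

S, T are directly left-recursive.
For S: α = {T}, β = {b, T}. Rewrite as S → β S' and S' → α S' | ε.
For T: α = {b, T T}, β = {c, b c, b S}. Rewrite as T → β T' and T' → α T' | ε.

S -> b S' | T S'; T -> c T' | b c T' | b S T'; S' -> T S' | eps; T' -> b T' | T T T' | eps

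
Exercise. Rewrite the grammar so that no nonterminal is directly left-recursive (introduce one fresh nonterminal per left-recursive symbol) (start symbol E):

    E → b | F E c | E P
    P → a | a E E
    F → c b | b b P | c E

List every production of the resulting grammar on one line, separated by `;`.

E → b E' | F E c E'; P → a | a E E; F → c b | b b P | c E; E' → P E' | ε

Left recursion appears on E.
For E: α = {P}, β = {b, F E c}. Rewrite as E → β E' and E' → α E' | ε.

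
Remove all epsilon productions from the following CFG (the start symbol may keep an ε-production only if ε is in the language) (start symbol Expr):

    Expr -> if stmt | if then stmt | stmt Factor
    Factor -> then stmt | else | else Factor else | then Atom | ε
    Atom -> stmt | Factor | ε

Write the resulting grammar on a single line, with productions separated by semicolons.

Expr -> if stmt | if then stmt | stmt Factor | stmt; Factor -> then stmt | else | else Factor else | else else | then Atom | then; Atom -> stmt | Factor

Nullable nonterminals: {Atom, Factor}.
ε ∉ L(G), so no ε-production is kept.
Expand every rule over subsets of its nullable positions: Expr → stmt Factor gives stmt Factor | stmt. Factor → else Factor else gives else Factor else | else else. Factor → then Atom gives then Atom | then.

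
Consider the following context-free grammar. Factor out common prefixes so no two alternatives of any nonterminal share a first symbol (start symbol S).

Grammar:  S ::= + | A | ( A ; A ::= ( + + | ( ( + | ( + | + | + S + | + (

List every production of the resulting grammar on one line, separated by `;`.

A has alternatives sharing prefix '(': factor to A → ( A' with A' → + + | ( + | +.
A has alternatives sharing prefix '+': factor to A → + A'' with A'' → ε | S + | (.
A' has alternatives sharing prefix '+': factor to A' → + A''' with A''' → + | ε.

S ::= + | A | ( A; A ::= ( A' | + A''; A' ::= ( + | + A'''; A'' ::= ε | S + | (; A''' ::= + | ε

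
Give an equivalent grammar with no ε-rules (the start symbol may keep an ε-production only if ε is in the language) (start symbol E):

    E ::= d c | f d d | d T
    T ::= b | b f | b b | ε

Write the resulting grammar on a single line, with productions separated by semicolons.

E ::= d c | f d d | d T | d; T ::= b | b f | b b

Nullable nonterminals: {T}.
ε ∉ L(G), so no ε-production is kept.
For each production, add variants omitting each subset of nullable occurrences: E → d T gives d T | d.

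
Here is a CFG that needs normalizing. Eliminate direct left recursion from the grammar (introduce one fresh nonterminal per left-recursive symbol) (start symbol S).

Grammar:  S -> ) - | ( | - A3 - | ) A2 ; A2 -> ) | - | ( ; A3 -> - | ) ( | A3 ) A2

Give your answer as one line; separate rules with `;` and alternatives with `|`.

S -> ) - | ( | - A3 - | ) A2; A2 -> ) | - | (; A3 -> - A3' | ) ( A3'; A3' -> ) A2 A3' | ε

Directly left-recursive nonterminal: A3.
For A3: α = {) A2}, β = {-, ) (}. Rewrite as A3 → β A3' and A3' → α A3' | ε.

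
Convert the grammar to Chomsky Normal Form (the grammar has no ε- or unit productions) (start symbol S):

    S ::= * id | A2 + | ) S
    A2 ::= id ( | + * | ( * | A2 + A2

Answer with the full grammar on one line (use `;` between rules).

Introduce a nonterminal for each terminal appearing in a rule of length ≥ 2: X1 → *, X2 → id, X3 → +, X4 → ), X5 → (.
Binarize each right-hand side of length ≥ 3 by chaining fresh nonterminals (Y1, Y2, …): affected rules were A2 → A2 X3 A2.

S ::= X1 X2 | A2 X3 | X4 S; A2 ::= X2 X5 | X3 X1 | X5 X1 | A2 Y1; X1 ::= *; X2 ::= id; X3 ::= +; X4 ::= ); X5 ::= (; Y1 ::= X3 A2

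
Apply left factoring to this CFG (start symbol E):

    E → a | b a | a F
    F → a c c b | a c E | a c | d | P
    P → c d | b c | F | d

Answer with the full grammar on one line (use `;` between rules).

E → b a | a E'; F → d | P | a c F'; P → c d | b c | F | d; E' → ε | F; F' → c b | E | ε

E has alternatives sharing prefix 'a': factor to E → a E' with E' → ε | F.
F has alternatives sharing prefix 'a c': factor to F → a c F' with F' → c b | E | ε.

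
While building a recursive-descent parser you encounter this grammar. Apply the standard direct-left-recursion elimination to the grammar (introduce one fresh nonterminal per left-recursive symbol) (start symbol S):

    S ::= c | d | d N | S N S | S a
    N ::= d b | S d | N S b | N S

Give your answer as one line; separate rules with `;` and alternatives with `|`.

S, N are directly left-recursive.
For S: α = {N S, a}, β = {c, d, d N}. Rewrite as S → β S' and S' → α S' | ε.
For N: α = {S b, S}, β = {d b, S d}. Rewrite as N → β N' and N' → α N' | ε.

S ::= c S' | d S' | d N S'; N ::= d b N' | S d N'; S' ::= N S S' | a S' | ε; N' ::= S b N' | S N' | ε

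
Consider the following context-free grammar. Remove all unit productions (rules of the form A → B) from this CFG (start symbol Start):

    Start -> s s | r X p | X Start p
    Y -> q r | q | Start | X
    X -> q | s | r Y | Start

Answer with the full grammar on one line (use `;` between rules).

Start -> s s | r X p | X Start p; Y -> s s | r X p | X Start p | q | s | r Y | q r; X -> s s | r X p | X Start p | q | s | r Y

Unit pairs: X ⇒* {Start}; Y ⇒* {Start, X}.
Replace each nonterminal's rules with the union of the non-unit rules of every nonterminal it unit-derives.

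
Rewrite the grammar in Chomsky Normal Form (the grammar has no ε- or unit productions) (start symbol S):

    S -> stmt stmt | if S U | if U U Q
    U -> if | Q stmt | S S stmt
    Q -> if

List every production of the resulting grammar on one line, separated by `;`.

Introduce a nonterminal for each terminal appearing in a rule of length ≥ 2: X1 → stmt, X2 → if.
Binarize each right-hand side of length ≥ 3 by chaining fresh nonterminals (Y1, Y2, …): affected rules were S → X2 S U; S → X2 U U Q; U → S S X1.

S -> X1 X1 | X2 Y1 | X2 Y2; U -> if | Q X1 | S Y4; Q -> if; X1 -> stmt; X2 -> if; Y1 -> S U; Y2 -> U Y3; Y3 -> U Q; Y4 -> S X1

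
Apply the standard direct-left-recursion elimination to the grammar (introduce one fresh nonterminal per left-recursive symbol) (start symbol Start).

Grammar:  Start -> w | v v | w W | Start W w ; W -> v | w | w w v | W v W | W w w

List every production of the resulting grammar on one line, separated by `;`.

Directly left-recursive nonterminals: Start, W.
For Start: α = {W w}, β = {w, v v, w W}. Rewrite as Start → β Start1 and Start1 → α Start1 | ε.
For W: α = {v W, w w}, β = {v, w, w w v}. Rewrite as W → β W1 and W1 → α W1 | ε.

Start -> w Start1 | v v Start1 | w W Start1; W -> v W1 | w W1 | w w v W1; Start1 -> W w Start1 | epsilon; W1 -> v W W1 | w w W1 | epsilon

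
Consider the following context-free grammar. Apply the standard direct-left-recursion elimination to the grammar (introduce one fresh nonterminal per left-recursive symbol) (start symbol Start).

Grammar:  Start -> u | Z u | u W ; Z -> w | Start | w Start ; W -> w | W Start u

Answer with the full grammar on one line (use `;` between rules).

W is directly left-recursive.
For W: α = {Start u}, β = {w}. Rewrite as W → β W1 and W1 → α W1 | ε.

Start -> u | Z u | u W; Z -> w | Start | w Start; W -> w W1; W1 -> Start u W1 | ε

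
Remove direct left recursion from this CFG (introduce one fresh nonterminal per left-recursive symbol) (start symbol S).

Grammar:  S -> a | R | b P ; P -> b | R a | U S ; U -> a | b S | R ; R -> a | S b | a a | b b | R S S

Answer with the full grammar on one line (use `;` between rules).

Directly left-recursive nonterminal: R.
For R: α = {S S}, β = {a, S b, a a, b b}. Rewrite as R → β R' and R' → α R' | ε.

S -> a | R | b P; P -> b | R a | U S; U -> a | b S | R; R -> a R' | S b R' | a a R' | b b R'; R' -> S S R' | ε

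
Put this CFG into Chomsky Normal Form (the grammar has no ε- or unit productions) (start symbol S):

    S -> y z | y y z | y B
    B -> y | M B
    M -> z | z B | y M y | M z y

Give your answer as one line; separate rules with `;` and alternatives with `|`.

S -> X1 X2 | X1 Y1 | X1 B; B -> y | M B; M -> z | X2 B | X1 Y2 | M Y3; X1 -> y; X2 -> z; Y1 -> X1 X2; Y2 -> M X1; Y3 -> X2 X1

Introduce a nonterminal for each terminal appearing in a rule of length ≥ 2: X1 → y, X2 → z.
Binarize each right-hand side of length ≥ 3 by chaining fresh nonterminals (Y1, Y2, …): affected rules were S → X1 X1 X2; M → X1 M X1; M → M X2 X1.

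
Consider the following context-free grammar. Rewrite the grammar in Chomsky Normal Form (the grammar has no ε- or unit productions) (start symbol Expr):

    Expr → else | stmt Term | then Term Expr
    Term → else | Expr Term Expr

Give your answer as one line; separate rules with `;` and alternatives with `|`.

Expr → else | X1 Term | X2 Y1; Term → else | Expr Y2; X1 → stmt; X2 → then; Y1 → Term Expr; Y2 → Term Expr

Introduce a nonterminal for each terminal appearing in a rule of length ≥ 2: X1 → stmt, X2 → then.
Binarize each right-hand side of length ≥ 3 by chaining fresh nonterminals (Y1, Y2, …): affected rules were Expr → X2 Term Expr; Term → Expr Term Expr.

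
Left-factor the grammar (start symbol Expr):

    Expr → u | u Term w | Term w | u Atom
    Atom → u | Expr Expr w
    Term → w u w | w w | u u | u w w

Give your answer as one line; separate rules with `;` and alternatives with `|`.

Expr → Term w | u Expr1; Atom → u | Expr Expr w; Term → w Term1 | u Term2; Expr1 → ε | Term w | Atom; Term1 → u w | w; Term2 → u | w w

Expr has alternatives sharing prefix 'u': factor to Expr → u Expr1 with Expr1 → ε | Term w | Atom.
Term has alternatives sharing prefix 'w': factor to Term → w Term1 with Term1 → u w | w.
Term has alternatives sharing prefix 'u': factor to Term → u Term2 with Term2 → u | w w.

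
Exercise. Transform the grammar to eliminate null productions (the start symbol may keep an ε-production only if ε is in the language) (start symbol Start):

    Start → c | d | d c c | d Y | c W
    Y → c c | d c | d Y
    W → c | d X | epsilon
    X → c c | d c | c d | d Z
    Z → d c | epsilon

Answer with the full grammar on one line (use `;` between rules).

Nullable set = {W, Z}.
ε ∉ L(G), so no ε-production is kept.
Add the nullable-subset variants: X → d Z gives d Z | d.

Start → c | d | d c c | d Y | c W; Y → c c | d c | d Y; W → c | d X; X → c c | d c | c d | d Z | d; Z → d c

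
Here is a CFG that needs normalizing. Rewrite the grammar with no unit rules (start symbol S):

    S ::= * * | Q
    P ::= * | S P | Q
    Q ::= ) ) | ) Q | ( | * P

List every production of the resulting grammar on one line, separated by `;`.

S ::= * * | ) ) | ) Q | ( | * P; P ::= * | S P | ) ) | ) Q | ( | * P; Q ::= ) ) | ) Q | ( | * P

Unit pairs: P ⇒* {Q}; S ⇒* {Q}.
For each unit pair (A, B), copy every non-unit production of B to A, then drop all unit productions.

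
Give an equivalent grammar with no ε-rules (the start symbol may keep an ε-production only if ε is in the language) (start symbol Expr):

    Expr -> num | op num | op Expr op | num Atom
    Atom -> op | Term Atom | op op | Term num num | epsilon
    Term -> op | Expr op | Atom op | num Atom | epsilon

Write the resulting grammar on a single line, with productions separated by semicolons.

Nullable nonterminals: {Atom, Term}.
ε ∉ L(G), so no ε-production is kept.
Expand every rule over subsets of its nullable positions: Atom → Term Atom gives Term Atom | Term. Atom → Term num num gives Term num num | num num. Term → num Atom gives num Atom | num.

Expr -> num | op num | op Expr op | num Atom; Atom -> op | Term Atom | Term | op op | Term num num | num num; Term -> op | Expr op | Atom op | num Atom | num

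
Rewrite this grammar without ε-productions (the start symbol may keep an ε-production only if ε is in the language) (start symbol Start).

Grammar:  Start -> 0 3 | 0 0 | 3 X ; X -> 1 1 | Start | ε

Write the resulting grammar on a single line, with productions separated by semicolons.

The nullable symbols are {X}.
ε ∉ L(G), so no ε-production is kept.
Add the nullable-subset variants: Start → 3 X gives 3 X | 3.

Start -> 0 3 | 0 0 | 3 X | 3; X -> 1 1 | Start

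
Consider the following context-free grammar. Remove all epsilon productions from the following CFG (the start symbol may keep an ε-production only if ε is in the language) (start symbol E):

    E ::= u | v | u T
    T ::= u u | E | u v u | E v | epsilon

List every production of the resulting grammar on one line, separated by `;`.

Nullable nonterminals: {T}.
ε ∉ L(G), so no ε-production is kept.

E ::= u | v | u T; T ::= u u | E | u v u | E v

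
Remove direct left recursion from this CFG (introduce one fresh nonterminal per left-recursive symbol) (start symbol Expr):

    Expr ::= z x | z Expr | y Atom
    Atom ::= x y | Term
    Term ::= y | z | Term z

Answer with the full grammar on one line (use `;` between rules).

Left recursion appears on Term.
For Term: α = {z}, β = {y, z}. Rewrite as Term → β Term1 and Term1 → α Term1 | ε.

Expr ::= z x | z Expr | y Atom; Atom ::= x y | Term; Term ::= y Term1 | z Term1; Term1 ::= z Term1 | ε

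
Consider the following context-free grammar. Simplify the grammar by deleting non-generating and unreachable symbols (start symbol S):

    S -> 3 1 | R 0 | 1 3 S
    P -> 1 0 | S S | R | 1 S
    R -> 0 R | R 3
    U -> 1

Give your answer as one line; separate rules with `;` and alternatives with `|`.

Generating nonterminals: {P, S, U}.
Reachable from S after that: {S}.
Removed useless symbols: {P, R, U} and every production mentioning them.

S -> 3 1 | 1 3 S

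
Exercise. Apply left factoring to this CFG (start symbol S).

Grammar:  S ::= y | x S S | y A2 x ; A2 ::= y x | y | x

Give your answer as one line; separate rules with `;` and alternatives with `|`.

S has alternatives sharing prefix 'y': factor to S → y S' with S' → ε | A2 x.
A2 has alternatives sharing prefix 'y': factor to A2 → y A2' with A2' → x | ε.

S ::= x S S | y S'; A2 ::= x | y A2'; S' ::= epsilon | A2 x; A2' ::= x | epsilon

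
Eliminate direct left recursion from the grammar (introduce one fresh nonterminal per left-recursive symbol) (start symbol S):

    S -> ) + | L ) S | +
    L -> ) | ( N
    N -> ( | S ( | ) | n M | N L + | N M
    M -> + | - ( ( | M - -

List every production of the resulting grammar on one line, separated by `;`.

S -> ) + | L ) S | +; L -> ) | ( N; N -> ( N' | S ( N' | ) N' | n M N'; M -> + M' | - ( ( M'; N' -> L + N' | M N' | eps; M' -> - - M' | eps

Left recursion appears on N, M.
For N: α = {L +, M}, β = {(, S (, ), n M}. Rewrite as N → β N' and N' → α N' | ε.
For M: α = {- -}, β = {+, - ( (}. Rewrite as M → β M' and M' → α M' | ε.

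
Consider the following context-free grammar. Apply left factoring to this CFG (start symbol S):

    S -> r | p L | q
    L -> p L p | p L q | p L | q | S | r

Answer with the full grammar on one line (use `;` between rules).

S -> r | p L | q; L -> q | S | r | p L L'; L' -> p | q | ε

L has alternatives sharing prefix 'p L': factor to L → p L L' with L' → p | q | ε.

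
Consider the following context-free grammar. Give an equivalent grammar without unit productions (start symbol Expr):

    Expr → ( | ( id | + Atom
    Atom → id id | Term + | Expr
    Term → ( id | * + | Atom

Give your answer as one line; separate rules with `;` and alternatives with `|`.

Unit pairs: Atom ⇒* {Expr}; Term ⇒* {Atom, Expr}.
For every A with A ⇒* B via unit rules, add B's non-unit alternatives to A; then delete every rule of the form X → Y.

Expr → ( | ( id | + Atom; Atom → id id | Term + | ( | ( id | + Atom; Term → ( id | * + | id id | Term + | ( | + Atom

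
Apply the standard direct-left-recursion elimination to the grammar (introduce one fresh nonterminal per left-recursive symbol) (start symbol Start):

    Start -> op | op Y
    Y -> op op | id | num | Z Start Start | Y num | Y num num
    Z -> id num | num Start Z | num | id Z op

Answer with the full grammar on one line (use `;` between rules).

Start -> op | op Y; Y -> op op Y1 | id Y1 | num Y1 | Z Start Start Y1; Z -> id num | num Start Z | num | id Z op; Y1 -> num Y1 | num num Y1 | ε

Left recursion appears on Y.
For Y: α = {num, num num}, β = {op op, id, num, Z Start Start}. Rewrite as Y → β Y1 and Y1 → α Y1 | ε.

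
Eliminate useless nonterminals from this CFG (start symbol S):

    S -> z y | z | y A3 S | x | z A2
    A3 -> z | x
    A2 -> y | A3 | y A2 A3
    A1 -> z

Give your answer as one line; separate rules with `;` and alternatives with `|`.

S -> z y | z | y A3 S | x | z A2; A3 -> z | x; A2 -> y | A3 | y A2 A3

Generating nonterminals: {A1, A2, A3, S}.
Reachable from S after that: {A2, A3, S}.
Removed useless symbols: {A1} and every production mentioning them.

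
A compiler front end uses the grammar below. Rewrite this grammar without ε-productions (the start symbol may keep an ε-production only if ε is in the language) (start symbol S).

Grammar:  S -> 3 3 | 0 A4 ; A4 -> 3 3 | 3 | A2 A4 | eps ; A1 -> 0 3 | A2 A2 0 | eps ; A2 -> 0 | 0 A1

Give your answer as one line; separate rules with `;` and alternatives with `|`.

S -> 3 3 | 0 A4 | 0; A4 -> 3 3 | 3 | A2 A4 | A2; A1 -> 0 3 | A2 A2 0; A2 -> 0 | 0 A1

Nullable set = {A1, A4}.
ε ∉ L(G), so no ε-production is kept.
Add the nullable-subset variants: S → 0 A4 gives 0 A4 | 0. A4 → A2 A4 gives A2 A4 | A2.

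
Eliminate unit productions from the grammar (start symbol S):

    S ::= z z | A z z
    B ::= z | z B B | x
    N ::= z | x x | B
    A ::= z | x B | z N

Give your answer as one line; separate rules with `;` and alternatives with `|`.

S ::= z z | A z z; B ::= z | z B B | x; N ::= z | z B B | x | x x; A ::= z | x B | z N

Unit pairs: N ⇒* {B}.
For each unit pair (A, B), copy every non-unit production of B to A, then drop all unit productions.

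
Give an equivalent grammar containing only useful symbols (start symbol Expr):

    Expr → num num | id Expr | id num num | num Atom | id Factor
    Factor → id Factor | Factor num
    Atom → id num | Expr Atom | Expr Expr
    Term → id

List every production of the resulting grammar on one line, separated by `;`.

Expr → num num | id Expr | id num num | num Atom; Atom → id num | Expr Atom | Expr Expr

Generating nonterminals: {Atom, Expr, Term}.
Reachable from Expr after that: {Atom, Expr}.
Removed useless symbols: {Factor, Term} and every production mentioning them.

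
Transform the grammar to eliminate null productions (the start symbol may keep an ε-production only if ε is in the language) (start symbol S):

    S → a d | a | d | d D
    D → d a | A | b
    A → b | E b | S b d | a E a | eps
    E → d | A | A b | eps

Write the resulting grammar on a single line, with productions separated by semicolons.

Nullable nonterminals: {A, D, E}.
ε ∉ L(G), so no ε-production is kept.
Add the nullable-subset variants: A → a E a gives a E a | a a. E → A b gives A b | b.

S → a d | a | d | d D; D → d a | A | b; A → b | E b | S b d | a E a | a a; E → d | A | A b | b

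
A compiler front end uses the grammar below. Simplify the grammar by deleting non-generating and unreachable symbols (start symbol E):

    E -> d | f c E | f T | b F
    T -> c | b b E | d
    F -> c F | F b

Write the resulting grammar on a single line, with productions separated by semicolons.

Generating nonterminals: {E, T}.
Reachable from E after that: {E, T}.
Removed useless symbols: {F} and every production mentioning them.

E -> d | f c E | f T; T -> c | b b E | d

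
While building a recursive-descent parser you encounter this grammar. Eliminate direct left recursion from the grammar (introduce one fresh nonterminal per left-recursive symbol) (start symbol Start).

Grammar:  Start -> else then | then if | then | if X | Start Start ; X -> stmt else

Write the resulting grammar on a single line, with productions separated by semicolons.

Start -> else then Start1 | then if Start1 | then Start1 | if X Start1; X -> stmt else; Start1 -> Start Start1 | ε

Left recursion appears on Start.
For Start: α = {Start}, β = {else then, then if, then, if X}. Rewrite as Start → β Start1 and Start1 → α Start1 | ε.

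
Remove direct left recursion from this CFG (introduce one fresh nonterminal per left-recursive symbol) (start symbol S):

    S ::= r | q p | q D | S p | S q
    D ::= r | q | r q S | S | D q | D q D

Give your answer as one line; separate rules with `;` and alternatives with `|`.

Left recursion appears on S, D.
For S: α = {p, q}, β = {r, q p, q D}. Rewrite as S → β S' and S' → α S' | ε.
For D: α = {q, q D}, β = {r, q, r q S, S}. Rewrite as D → β D' and D' → α D' | ε.

S ::= r S' | q p S' | q D S'; D ::= r D' | q D' | r q S D' | S D'; S' ::= p S' | q S' | ε; D' ::= q D' | q D D' | ε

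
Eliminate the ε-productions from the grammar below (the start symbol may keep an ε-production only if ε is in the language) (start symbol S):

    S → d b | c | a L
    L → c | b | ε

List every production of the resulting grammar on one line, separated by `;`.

The nullable symbols are {L}.
ε ∉ L(G), so no ε-production is kept.
For each production, add variants omitting each subset of nullable occurrences: S → a L gives a L | a.

S → d b | c | a L | a; L → c | b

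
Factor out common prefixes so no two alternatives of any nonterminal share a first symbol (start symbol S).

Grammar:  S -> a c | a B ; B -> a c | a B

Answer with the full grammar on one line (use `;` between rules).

S -> a S'; B -> a B'; S' -> c | B; B' -> c | B

S has alternatives sharing prefix 'a': factor to S → a S' with S' → c | B.
B has alternatives sharing prefix 'a': factor to B → a B' with B' → c | B.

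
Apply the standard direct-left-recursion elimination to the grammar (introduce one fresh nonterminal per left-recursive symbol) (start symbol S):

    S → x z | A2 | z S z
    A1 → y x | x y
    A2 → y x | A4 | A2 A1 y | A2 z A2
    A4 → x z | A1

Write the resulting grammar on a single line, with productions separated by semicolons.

S → x z | A2 | z S z; A1 → y x | x y; A2 → y x A2' | A4 A2'; A4 → x z | A1; A2' → A1 y A2' | z A2 A2' | ε

Directly left-recursive nonterminal: A2.
For A2: α = {A1 y, z A2}, β = {y x, A4}. Rewrite as A2 → β A2' and A2' → α A2' | ε.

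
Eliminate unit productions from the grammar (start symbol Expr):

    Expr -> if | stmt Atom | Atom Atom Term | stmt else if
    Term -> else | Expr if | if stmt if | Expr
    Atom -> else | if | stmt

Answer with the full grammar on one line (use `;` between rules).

Unit pairs: Term ⇒* {Expr}.
For each unit pair (A, B), copy every non-unit production of B to A, then drop all unit productions.

Expr -> if | stmt Atom | Atom Atom Term | stmt else if; Term -> else | Expr if | if stmt if | if | stmt Atom | Atom Atom Term | stmt else if; Atom -> else | if | stmt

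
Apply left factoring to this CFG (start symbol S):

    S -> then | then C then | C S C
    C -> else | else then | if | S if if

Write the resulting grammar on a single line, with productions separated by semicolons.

S -> C S C | then S'; C -> if | S if if | else C'; S' -> eps | C then; C' -> eps | then

S has alternatives sharing prefix 'then': factor to S → then S' with S' → ε | C then.
C has alternatives sharing prefix 'else': factor to C → else C' with C' → ε | then.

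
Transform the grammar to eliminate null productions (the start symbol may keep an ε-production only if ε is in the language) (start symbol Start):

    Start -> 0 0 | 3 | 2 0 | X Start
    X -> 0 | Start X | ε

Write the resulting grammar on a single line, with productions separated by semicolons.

Start -> 0 0 | 3 | 2 0 | X Start; X -> 0 | Start X | Start

Nullable nonterminals: {X}.
ε ∉ L(G), so no ε-production is kept.
Add the nullable-subset variants: X → Start X gives Start X | Start.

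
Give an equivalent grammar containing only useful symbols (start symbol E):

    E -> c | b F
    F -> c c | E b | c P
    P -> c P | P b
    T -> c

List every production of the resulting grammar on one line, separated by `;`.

Generating nonterminals: {E, F, T}.
Reachable from E after that: {E, F}.
Removed useless symbols: {P, T} and every production mentioning them.

E -> c | b F; F -> c c | E b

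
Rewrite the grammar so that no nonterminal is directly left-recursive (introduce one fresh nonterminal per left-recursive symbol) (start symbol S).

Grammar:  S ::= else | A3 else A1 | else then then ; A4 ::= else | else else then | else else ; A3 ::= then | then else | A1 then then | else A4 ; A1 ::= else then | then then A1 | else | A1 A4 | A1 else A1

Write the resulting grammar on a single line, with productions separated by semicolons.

Directly left-recursive nonterminal: A1.
For A1: α = {A4, else A1}, β = {else then, then then A1, else}. Rewrite as A1 → β A1' and A1' → α A1' | ε.

S ::= else | A3 else A1 | else then then; A4 ::= else | else else then | else else; A3 ::= then | then else | A1 then then | else A4; A1 ::= else then A1' | then then A1 A1' | else A1'; A1' ::= A4 A1' | else A1 A1' | ε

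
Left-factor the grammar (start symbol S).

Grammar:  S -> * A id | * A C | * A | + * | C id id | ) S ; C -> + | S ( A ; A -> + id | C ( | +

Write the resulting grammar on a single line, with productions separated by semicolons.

S has alternatives sharing prefix '* A': factor to S → * A S' with S' → id | C | ε.
A has alternatives sharing prefix '+': factor to A → + A' with A' → id | ε.

S -> + * | C id id | ) S | * A S'; C -> + | S ( A; A -> C ( | + A'; S' -> id | C | ε; A' -> id | ε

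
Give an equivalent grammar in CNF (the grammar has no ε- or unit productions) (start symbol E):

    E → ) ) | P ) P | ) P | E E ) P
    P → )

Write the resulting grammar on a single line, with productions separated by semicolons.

Introduce a nonterminal for each terminal appearing in a rule of length ≥ 2: X1 → ).
Binarize each right-hand side of length ≥ 3 by chaining fresh nonterminals (Y1, Y2, …): affected rules were E → P X1 P; E → E E X1 P.

E → X1 X1 | P Y1 | X1 P | E Y2; P → ); X1 → ); Y1 → X1 P; Y2 → E Y3; Y3 → X1 P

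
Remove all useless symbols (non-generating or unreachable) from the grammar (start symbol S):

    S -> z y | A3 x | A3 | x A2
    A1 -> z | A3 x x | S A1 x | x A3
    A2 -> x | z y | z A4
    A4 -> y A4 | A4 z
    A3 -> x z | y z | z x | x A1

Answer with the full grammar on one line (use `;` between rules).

S -> z y | A3 x | A3 | x A2; A1 -> z | A3 x x | S A1 x | x A3; A2 -> x | z y; A3 -> x z | y z | z x | x A1

Generating nonterminals: {A1, A2, A3, S}.
Reachable from S after that: {A1, A2, A3, S}.
Removed useless symbols: {A4} and every production mentioning them.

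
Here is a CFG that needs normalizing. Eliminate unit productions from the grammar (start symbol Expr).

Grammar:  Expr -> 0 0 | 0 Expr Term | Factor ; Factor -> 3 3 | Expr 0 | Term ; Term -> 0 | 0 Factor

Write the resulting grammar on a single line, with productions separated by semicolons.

Unit pairs: Expr ⇒* {Factor, Term}; Factor ⇒* {Term}.
For every A with A ⇒* B via unit rules, add B's non-unit alternatives to A; then delete every rule of the form X → Y.

Expr -> 0 | 0 Factor | 3 3 | Expr 0 | 0 0 | 0 Expr Term; Factor -> 0 | 0 Factor | 3 3 | Expr 0; Term -> 0 | 0 Factor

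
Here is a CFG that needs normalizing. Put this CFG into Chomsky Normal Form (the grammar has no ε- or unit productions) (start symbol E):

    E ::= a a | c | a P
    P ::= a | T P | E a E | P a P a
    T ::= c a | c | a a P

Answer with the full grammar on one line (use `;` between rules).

E ::= X1 X1 | c | X1 P; P ::= a | T P | E Y1 | P Y2; T ::= X2 X1 | c | X1 Y4; X1 ::= a; X2 ::= c; Y1 ::= X1 E; Y2 ::= X1 Y3; Y3 ::= P X1; Y4 ::= X1 P

Introduce a nonterminal for each terminal appearing in a rule of length ≥ 2: X1 → a, X2 → c.
Binarize each right-hand side of length ≥ 3 by chaining fresh nonterminals (Y1, Y2, …): affected rules were P → E X1 E; P → P X1 P X1; T → X1 X1 P.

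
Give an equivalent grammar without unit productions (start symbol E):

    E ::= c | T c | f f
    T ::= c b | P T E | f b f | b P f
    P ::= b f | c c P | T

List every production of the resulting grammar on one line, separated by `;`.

E ::= c | T c | f f; T ::= c b | P T E | f b f | b P f; P ::= b f | c c P | c b | P T E | f b f | b P f

Unit pairs: P ⇒* {T}.
For every A with A ⇒* B via unit rules, add B's non-unit alternatives to A; then delete every rule of the form X → Y.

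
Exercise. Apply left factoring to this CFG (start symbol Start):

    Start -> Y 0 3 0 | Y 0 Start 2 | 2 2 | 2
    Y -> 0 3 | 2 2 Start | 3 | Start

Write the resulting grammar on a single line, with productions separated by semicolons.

Start has alternatives sharing prefix 'Y 0': factor to Start → Y 0 Start1 with Start1 → 3 0 | Start 2.
Start has alternatives sharing prefix '2': factor to Start → 2 Start2 with Start2 → 2 | ε.

Start -> Y 0 Start1 | 2 Start2; Y -> 0 3 | 2 2 Start | 3 | Start; Start1 -> 3 0 | Start 2; Start2 -> 2 | ε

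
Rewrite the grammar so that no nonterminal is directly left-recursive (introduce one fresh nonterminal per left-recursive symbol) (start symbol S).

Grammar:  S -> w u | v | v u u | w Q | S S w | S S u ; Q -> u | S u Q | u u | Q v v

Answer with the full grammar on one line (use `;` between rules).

S -> w u S' | v S' | v u u S' | w Q S'; Q -> u Q' | S u Q Q' | u u Q'; S' -> S w S' | S u S' | eps; Q' -> v v Q' | eps

Left recursion appears on S, Q.
For S: α = {S w, S u}, β = {w u, v, v u u, w Q}. Rewrite as S → β S' and S' → α S' | ε.
For Q: α = {v v}, β = {u, S u Q, u u}. Rewrite as Q → β Q' and Q' → α Q' | ε.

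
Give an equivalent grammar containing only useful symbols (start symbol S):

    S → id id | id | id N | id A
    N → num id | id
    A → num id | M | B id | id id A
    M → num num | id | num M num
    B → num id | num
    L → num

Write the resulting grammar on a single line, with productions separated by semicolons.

Generating nonterminals: {A, B, L, M, N, S}.
Reachable from S after that: {A, B, M, N, S}.
Removed useless symbols: {L} and every production mentioning them.

S → id id | id | id N | id A; N → num id | id; A → num id | M | B id | id id A; M → num num | id | num M num; B → num id | num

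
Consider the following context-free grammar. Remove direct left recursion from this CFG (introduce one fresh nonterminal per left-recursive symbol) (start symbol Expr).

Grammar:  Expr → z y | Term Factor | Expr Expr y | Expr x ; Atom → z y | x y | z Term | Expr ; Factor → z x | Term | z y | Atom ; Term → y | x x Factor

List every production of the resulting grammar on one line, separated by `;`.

Left recursion appears on Expr.
For Expr: α = {Expr y, x}, β = {z y, Term Factor}. Rewrite as Expr → β Expr1 and Expr1 → α Expr1 | ε.

Expr → z y Expr1 | Term Factor Expr1; Atom → z y | x y | z Term | Expr; Factor → z x | Term | z y | Atom; Term → y | x x Factor; Expr1 → Expr y Expr1 | x Expr1 | eps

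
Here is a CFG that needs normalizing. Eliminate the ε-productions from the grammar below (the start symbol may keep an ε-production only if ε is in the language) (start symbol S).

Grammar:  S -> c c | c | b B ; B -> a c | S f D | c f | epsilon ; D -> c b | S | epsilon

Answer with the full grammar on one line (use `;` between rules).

Nullable nonterminals: {B, D}.
ε ∉ L(G), so no ε-production is kept.
Expand every rule over subsets of its nullable positions: S → b B gives b B | b. B → S f D gives S f D | S f.

S -> c c | c | b B | b; B -> a c | S f D | S f | c f; D -> c b | S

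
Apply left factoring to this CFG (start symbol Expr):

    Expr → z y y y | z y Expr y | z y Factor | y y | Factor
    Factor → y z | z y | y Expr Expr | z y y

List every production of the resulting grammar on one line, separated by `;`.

Expr → y y | Factor | z y Expr1; Factor → z y Factor1 | y Factor2; Expr1 → y y | Expr y | Factor; Factor1 → eps | y; Factor2 → z | Expr Expr

Expr has alternatives sharing prefix 'z y': factor to Expr → z y Expr1 with Expr1 → y y | Expr y | Factor.
Factor has alternatives sharing prefix 'z y': factor to Factor → z y Factor1 with Factor1 → ε | y.
Factor has alternatives sharing prefix 'y': factor to Factor → y Factor2 with Factor2 → z | Expr Expr.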